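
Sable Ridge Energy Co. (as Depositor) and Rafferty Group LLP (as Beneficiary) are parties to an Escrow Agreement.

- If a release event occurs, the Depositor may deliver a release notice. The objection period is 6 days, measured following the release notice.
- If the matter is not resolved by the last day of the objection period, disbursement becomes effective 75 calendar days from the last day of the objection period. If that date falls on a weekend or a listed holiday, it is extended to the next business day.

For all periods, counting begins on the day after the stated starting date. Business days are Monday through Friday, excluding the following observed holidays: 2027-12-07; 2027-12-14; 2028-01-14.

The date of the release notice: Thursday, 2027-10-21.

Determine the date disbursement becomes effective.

The last day of the objection period: 2027-10-21 + 6 days = 2027-10-27.
The date disbursement becomes effective: 75 calendar days after 2027-10-27 is 2028-01-10. 2028-01-10 is a Monday and is not a listed holiday, so no roll-forward applies.

2028-01-10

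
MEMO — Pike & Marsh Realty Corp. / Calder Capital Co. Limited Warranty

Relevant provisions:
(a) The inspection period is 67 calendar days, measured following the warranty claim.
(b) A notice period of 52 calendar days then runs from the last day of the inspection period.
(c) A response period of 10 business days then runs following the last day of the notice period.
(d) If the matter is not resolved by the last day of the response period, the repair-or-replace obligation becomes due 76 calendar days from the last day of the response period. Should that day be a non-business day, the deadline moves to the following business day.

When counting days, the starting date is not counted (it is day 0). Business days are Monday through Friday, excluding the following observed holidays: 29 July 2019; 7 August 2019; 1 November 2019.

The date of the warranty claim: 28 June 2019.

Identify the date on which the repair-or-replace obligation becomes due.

The last day of the inspection period: 67 calendar days after 28 June 2019 is 3 September 2019.
Adding 52 calendar days to 3 September 2019 gives 25 October 2019, which is the last day of the notice period.
The last day of the response period: counting 10 business days from Friday, 25 October 2019 (Oct 28, Oct 29, Oct 30, Oct 31, Nov 4, Nov 5, Nov 6, Nov 7, Nov 8, Nov 11, skipping weekends and the listed holiday on Nov 1) reaches Monday, 11 November 2019.
The date on which the repair-or-replace obligation becomes due: 11 November 2019 + 76 days = 26 January 2020. That falls on a Sunday, so it rolls to the next business day, Monday, 27 January 2020.

27 January 2020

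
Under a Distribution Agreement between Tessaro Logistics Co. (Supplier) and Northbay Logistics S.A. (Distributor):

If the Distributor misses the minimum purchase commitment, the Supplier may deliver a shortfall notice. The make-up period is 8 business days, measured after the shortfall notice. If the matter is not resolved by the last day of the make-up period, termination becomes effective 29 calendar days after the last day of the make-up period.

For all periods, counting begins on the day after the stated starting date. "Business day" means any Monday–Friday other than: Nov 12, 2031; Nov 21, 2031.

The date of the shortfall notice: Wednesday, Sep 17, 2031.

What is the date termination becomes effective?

The last day of the make-up period: 8 business days after Wednesday, Sep 17, 2031, skipping weekends — Sep 18, Sep 19, Sep 22, Sep 23, Sep 24, Sep 25, Sep 26, Sep 29 — lands on Monday, Sep 29, 2031.
Adding 29 calendar days to Sep 29, 2031 gives Oct 28, 2031, which is the date termination becomes effective.

Oct 28, 2031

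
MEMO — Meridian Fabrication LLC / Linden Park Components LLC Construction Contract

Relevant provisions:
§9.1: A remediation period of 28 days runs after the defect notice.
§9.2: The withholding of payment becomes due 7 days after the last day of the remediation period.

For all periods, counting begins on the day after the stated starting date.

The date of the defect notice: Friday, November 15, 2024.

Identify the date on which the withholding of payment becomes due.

December 20, 2024

The last day of the remediation period: 28 calendar days after November 15, 2024 is December 13, 2024.
The date on which the withholding of payment becomes due: December 13, 2024 + 7 days = December 20, 2024.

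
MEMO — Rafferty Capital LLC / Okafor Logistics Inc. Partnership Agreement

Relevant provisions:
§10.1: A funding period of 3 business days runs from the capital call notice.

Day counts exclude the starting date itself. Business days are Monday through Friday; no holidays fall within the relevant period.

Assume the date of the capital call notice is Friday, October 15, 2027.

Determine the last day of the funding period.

October 20, 2027

The last day of the funding period: counting 3 business days from Friday, October 15, 2027 (Oct 18, Oct 19, Oct 20, skipping weekends) reaches Wednesday, October 20, 2027.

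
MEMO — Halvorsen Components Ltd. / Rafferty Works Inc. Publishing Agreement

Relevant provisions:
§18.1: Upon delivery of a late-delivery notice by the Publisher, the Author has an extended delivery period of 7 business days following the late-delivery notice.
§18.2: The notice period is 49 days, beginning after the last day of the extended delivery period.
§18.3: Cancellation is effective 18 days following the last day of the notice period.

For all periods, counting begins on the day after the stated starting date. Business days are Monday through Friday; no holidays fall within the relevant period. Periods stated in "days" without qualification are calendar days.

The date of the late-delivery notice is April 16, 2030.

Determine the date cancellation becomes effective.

The last day of the extended delivery period: counting 7 business days from Tuesday, April 16, 2030 (Apr 17, Apr 18, Apr 19, Apr 22, Apr 23, Apr 24, Apr 25, skipping weekends) reaches Thursday, April 25, 2030.
The last day of the notice period: April 25, 2030 + 49 days = June 13, 2030.
The date cancellation becomes effective: 18 calendar days after June 13, 2030 is July 1, 2030.

July 1, 2030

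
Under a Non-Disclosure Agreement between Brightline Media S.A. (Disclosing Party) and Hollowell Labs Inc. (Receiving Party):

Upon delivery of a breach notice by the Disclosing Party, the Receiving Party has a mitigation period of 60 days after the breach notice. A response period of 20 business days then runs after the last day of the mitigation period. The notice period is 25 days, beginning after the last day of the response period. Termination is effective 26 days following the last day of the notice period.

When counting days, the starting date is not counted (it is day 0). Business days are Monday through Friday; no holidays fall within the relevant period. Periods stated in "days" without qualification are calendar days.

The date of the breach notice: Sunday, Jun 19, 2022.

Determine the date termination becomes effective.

The last day of the mitigation period: Jun 19, 2022 + 60 days = Aug 18, 2022.
From Thursday, Aug 18, 2022, 20 business days (Aug 19, Aug 22, Aug 23, Aug 24, …, Sep 13, Sep 14, Sep 15, skipping weekends) brings us to Thursday, Sep 15, 2022, which is the last day of the response period.
The last day of the notice period: 25 calendar days after Sep 15, 2022 is Oct 10, 2022.
The date termination becomes effective: Oct 10, 2022 + 26 days = Nov 5, 2022.

Nov 5, 2022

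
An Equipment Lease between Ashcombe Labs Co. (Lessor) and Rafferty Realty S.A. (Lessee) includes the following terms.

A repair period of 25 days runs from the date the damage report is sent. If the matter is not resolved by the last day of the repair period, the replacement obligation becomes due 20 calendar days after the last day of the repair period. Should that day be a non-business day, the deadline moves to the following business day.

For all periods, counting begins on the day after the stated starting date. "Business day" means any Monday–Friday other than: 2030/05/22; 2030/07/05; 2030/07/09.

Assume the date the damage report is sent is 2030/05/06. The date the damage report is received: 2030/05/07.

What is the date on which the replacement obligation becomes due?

2030/06/20

The last day of the repair period: 2030/05/06 + 25 days = 2030/05/31.
The date on which the replacement obligation becomes due: 20 calendar days after 2030/05/31 is 2030/06/20. 2030/06/20 is a Thursday and is not a listed holiday, so no roll-forward applies.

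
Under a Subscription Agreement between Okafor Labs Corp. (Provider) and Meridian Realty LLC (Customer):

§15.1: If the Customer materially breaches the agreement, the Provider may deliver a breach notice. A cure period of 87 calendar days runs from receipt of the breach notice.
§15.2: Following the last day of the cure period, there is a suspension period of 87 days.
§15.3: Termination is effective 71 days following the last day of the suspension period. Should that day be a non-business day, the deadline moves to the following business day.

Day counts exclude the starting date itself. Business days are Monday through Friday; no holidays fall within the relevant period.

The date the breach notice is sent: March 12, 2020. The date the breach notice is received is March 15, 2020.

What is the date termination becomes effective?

The last day of the cure period: 87 calendar days after March 15, 2020 is June 10, 2020.
Adding 87 calendar days to June 10, 2020 gives September 5, 2020, which is the last day of the suspension period.
Adding 71 calendar days to September 5, 2020 gives November 15, 2020, which is the date termination becomes effective. That falls on a Sunday, so it rolls to the next business day, Monday, November 16, 2020.

November 16, 2020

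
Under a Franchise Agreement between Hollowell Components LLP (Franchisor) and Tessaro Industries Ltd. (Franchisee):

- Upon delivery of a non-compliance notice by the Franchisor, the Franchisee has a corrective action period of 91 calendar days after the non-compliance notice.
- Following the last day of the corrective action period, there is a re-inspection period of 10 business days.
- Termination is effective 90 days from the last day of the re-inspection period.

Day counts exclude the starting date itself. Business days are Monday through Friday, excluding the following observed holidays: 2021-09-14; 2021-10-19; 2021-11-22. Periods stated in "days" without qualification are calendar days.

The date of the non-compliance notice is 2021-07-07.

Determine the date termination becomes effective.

2022-01-19

Adding 91 calendar days to 2021-07-07 gives 2021-10-06, which is the last day of the corrective action period.
From Wednesday, 2021-10-06, 10 business days (Oct 7, Oct 8, Oct 11, Oct 12, Oct 13, Oct 14, Oct 15, Oct 18, Oct 20, Oct 21, skipping weekends and the listed holiday on Oct 19) brings us to Thursday, 2021-10-21, which is the last day of the re-inspection period.
The date termination becomes effective: 90 calendar days after 2021-10-21 is 2022-01-19.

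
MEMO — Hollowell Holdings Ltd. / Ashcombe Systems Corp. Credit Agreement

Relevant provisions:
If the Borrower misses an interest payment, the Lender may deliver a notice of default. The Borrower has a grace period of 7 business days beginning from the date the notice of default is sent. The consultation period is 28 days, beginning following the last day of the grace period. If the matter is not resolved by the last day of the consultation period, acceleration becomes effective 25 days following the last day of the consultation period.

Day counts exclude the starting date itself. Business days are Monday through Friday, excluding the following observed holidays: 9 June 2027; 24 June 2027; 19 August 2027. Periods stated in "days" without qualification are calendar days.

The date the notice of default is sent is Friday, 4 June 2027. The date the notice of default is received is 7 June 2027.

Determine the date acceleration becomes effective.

8 August 2027

The last day of the grace period: counting 7 business days from Friday, 4 June 2027 (Jun 7, Jun 8, Jun 10, Jun 11, Jun 14, Jun 15, Jun 16, skipping weekends and the listed holiday on Jun 9) reaches Wednesday, 16 June 2027.
The last day of the consultation period: 16 June 2027 + 28 days = 14 July 2027.
Adding 25 calendar days to 14 July 2027 gives 8 August 2027, which is the date acceleration becomes effective.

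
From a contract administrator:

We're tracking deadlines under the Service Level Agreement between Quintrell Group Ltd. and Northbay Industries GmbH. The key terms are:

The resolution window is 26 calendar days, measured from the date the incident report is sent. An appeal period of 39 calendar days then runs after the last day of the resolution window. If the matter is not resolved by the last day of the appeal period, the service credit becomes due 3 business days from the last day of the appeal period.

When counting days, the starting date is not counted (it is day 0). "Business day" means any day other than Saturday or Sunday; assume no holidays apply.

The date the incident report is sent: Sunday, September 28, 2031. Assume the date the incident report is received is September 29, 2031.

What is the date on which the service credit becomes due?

December 5, 2031

Adding 26 calendar days to September 28, 2031 gives October 24, 2031, which is the last day of the resolution window.
Adding 39 calendar days to October 24, 2031 gives December 2, 2031, which is the last day of the appeal period.
The date on which the service credit becomes due: counting 3 business days from Tuesday, December 2, 2031 (Dec 3, Dec 4, Dec 5, skipping weekends) reaches Friday, December 5, 2031.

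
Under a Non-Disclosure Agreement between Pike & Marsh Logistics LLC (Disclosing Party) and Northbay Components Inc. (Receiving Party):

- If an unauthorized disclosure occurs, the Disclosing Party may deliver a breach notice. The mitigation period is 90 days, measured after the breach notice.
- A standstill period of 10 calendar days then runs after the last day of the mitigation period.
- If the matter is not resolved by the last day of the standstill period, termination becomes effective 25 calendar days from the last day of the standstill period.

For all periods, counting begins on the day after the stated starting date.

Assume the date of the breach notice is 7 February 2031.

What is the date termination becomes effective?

The last day of the mitigation period: 90 calendar days after 7 February 2031 is 8 May 2031.
The last day of the standstill period: 8 May 2031 + 10 days = 18 May 2031.
The date termination becomes effective: 25 calendar days after 18 May 2031 is 12 June 2031.

12 June 2031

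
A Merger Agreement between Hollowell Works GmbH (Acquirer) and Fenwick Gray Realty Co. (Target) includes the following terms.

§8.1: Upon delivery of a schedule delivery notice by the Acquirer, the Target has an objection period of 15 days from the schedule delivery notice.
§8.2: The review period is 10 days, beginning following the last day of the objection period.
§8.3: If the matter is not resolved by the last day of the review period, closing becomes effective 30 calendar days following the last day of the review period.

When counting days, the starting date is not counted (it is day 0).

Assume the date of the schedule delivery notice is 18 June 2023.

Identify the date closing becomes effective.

Adding 15 calendar days to 18 June 2023 gives 3 July 2023, which is the last day of the objection period.
The last day of the review period: 10 calendar days after 3 July 2023 is 13 July 2023.
The date closing becomes effective: 13 July 2023 + 30 days = 12 August 2023.

12 August 2023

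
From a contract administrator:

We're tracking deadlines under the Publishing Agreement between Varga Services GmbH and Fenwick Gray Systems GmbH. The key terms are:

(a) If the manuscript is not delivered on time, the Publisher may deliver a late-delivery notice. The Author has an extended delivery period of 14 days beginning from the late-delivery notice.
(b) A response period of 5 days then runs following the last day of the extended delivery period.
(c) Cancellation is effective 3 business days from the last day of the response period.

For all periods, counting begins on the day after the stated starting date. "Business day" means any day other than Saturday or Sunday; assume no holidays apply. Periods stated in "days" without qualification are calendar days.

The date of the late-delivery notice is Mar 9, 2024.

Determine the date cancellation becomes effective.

The last day of the extended delivery period: 14 calendar days after Mar 9, 2024 is Mar 23, 2024.
The last day of the response period: 5 calendar days after Mar 23, 2024 is Mar 28, 2024.
From Thursday, Mar 28, 2024, 3 business days (Mar 29, Apr 1, Apr 2, skipping weekends) brings us to Tuesday, Apr 2, 2024, which is the date cancellation becomes effective.

Apr 2, 2024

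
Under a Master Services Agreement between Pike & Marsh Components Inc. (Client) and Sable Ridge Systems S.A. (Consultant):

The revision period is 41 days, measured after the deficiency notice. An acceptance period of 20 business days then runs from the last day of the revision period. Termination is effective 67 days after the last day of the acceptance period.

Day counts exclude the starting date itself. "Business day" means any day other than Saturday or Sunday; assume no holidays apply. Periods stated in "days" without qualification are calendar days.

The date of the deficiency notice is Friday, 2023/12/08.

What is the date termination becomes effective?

Adding 41 calendar days to 2023/12/08 gives 2024/01/18, which is the last day of the revision period.
The last day of the acceptance period: 20 business days after Thursday, 2024/01/18, skipping weekends — Jan 19, Jan 22, Jan 23, Jan 24, …, Feb 13, Feb 14, Feb 15 — lands on Thursday, 2024/02/15.
The date termination becomes effective: 67 calendar days after 2024/02/15 is 2024/04/22.

2024/04/22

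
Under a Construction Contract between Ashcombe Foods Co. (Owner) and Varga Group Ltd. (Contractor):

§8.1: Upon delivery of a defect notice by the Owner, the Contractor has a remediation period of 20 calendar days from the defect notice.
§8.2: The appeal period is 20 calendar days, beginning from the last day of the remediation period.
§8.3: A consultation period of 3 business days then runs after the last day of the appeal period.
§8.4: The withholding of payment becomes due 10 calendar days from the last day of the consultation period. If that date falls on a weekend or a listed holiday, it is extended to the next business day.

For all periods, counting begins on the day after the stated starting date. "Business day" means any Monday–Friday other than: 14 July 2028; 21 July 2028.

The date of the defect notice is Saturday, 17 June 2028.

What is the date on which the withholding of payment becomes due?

Adding 20 calendar days to 17 June 2028 gives 7 July 2028, which is the last day of the remediation period.
The last day of the appeal period: 20 calendar days after 7 July 2028 is 27 July 2028.
The last day of the consultation period: counting 3 business days from Thursday, 27 July 2028 (Jul 28, Jul 31, Aug 1, skipping weekends) reaches Tuesday, 1 August 2028.
The date on which the withholding of payment becomes due: 10 calendar days after 1 August 2028 is 11 August 2028. 11 August 2028 is a Friday and is not a listed holiday, so no roll-forward applies.

11 August 2028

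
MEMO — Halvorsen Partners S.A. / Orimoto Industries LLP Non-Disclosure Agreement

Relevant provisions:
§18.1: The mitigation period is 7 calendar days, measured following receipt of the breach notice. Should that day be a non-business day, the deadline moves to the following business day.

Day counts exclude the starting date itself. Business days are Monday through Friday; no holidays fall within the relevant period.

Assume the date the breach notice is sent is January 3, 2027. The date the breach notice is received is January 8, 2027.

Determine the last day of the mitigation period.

January 15, 2027

Adding 7 calendar days to January 8, 2027 gives January 15, 2027, which is the last day of the mitigation period. January 15, 2027 is a Friday, so no roll-forward applies.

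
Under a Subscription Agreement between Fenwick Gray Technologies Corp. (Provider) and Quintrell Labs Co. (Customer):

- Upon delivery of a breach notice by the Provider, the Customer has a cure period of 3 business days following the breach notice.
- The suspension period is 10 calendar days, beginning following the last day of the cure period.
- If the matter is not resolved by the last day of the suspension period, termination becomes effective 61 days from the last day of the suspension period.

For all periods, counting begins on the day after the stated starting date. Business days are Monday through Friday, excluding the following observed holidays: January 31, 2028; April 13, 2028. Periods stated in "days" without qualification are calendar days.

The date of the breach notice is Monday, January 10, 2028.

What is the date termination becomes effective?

From Monday, January 10, 2028, 3 business days (Jan 11, Jan 12, Jan 13, skipping weekends) brings us to Thursday, January 13, 2028, which is the last day of the cure period.
The last day of the suspension period: January 13, 2028 + 10 days = January 23, 2028.
The date termination becomes effective: January 23, 2028 + 61 days = March 24, 2028.

March 24, 2028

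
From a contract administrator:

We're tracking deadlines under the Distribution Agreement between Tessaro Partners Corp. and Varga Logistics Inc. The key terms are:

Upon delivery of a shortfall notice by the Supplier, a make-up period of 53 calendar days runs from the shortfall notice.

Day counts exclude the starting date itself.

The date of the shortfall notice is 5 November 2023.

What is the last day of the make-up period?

Adding 53 calendar days to 5 November 2023 gives 28 December 2023, which is the last day of the make-up period.

28 December 2023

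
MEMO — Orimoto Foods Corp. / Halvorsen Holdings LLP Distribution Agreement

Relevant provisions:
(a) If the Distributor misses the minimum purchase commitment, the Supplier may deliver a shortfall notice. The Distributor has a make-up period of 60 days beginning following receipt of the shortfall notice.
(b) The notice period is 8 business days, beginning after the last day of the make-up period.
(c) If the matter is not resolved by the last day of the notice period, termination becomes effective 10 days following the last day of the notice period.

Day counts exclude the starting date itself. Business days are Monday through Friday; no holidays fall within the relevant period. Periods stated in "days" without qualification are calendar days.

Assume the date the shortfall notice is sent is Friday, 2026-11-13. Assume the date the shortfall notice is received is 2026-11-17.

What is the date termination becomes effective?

2027-02-06

The last day of the make-up period: 60 calendar days after 2026-11-17 is 2027-01-16.
The last day of the notice period: 8 business days after Saturday, 2027-01-16, skipping weekends — Jan 18, Jan 19, Jan 20, Jan 21, Jan 22, Jan 25, Jan 26, Jan 27 — lands on Wednesday, 2027-01-27.
The date termination becomes effective: 2027-01-27 + 10 days = 2027-02-06.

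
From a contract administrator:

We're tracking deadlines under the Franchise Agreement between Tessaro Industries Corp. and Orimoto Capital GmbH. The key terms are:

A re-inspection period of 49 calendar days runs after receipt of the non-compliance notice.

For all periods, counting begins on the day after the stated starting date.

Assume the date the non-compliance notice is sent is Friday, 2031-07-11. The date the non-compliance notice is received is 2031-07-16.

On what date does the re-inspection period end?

2031-09-03

The last day of the re-inspection period: 2031-07-16 + 49 days = 2031-09-03.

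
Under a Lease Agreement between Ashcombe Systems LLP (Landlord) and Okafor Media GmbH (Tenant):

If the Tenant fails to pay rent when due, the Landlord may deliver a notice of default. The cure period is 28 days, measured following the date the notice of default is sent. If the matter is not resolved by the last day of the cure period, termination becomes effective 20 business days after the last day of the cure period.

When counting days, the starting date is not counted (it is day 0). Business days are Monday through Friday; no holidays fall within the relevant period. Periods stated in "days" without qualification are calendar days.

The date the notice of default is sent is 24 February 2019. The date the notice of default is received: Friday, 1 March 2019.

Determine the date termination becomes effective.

19 April 2019

Adding 28 calendar days to 24 February 2019 gives 24 March 2019, which is the last day of the cure period.
From Sunday, 24 March 2019, 20 business days (Mar 25, Mar 26, Mar 27, Mar 28, …, Apr 17, Apr 18, Apr 19, skipping weekends) brings us to Friday, 19 April 2019, which is the date termination becomes effective.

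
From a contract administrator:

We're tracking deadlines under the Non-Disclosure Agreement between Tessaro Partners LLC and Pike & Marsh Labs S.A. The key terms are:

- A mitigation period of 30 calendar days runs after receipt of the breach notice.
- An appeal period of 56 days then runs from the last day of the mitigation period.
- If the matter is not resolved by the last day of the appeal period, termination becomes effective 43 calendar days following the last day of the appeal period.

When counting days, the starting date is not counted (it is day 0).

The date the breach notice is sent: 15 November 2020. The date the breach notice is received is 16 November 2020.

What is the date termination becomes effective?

Adding 30 calendar days to 16 November 2020 gives 16 December 2020, which is the last day of the mitigation period.
Adding 56 calendar days to 16 December 2020 gives 10 February 2021, which is the last day of the appeal period.
Adding 43 calendar days to 10 February 2021 gives 25 March 2021, which is the date termination becomes effective.

25 March 2021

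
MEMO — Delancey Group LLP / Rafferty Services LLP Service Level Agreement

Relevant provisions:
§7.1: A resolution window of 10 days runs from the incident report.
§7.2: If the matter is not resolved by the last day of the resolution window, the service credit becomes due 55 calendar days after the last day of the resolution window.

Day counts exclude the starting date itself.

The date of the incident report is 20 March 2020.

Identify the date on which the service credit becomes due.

Adding 10 calendar days to 20 March 2020 gives 30 March 2020, which is the last day of the resolution window.
The date on which the service credit becomes due: 55 calendar days after 30 March 2020 is 24 May 2020.

24 May 2020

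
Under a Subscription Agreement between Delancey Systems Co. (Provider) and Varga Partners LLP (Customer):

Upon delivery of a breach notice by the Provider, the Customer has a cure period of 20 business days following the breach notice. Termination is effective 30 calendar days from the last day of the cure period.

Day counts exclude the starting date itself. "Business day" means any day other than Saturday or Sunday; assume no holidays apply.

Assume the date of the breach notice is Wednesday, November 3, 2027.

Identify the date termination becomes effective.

The last day of the cure period: counting 20 business days from Wednesday, November 3, 2027 (Nov 4, Nov 5, Nov 8, Nov 9, …, Nov 29, Nov 30, Dec 1, skipping weekends) reaches Wednesday, December 1, 2027.
Adding 30 calendar days to December 1, 2027 gives December 31, 2027, which is the date termination becomes effective.

December 31, 2027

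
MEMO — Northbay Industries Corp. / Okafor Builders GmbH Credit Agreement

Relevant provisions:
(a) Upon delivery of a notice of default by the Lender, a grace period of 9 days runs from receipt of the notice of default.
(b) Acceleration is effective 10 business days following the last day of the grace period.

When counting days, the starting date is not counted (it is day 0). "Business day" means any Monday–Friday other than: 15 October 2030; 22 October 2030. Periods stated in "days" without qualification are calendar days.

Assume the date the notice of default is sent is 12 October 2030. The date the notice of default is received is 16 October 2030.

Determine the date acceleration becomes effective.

8 November 2030

Adding 9 calendar days to 16 October 2030 gives 25 October 2030, which is the last day of the grace period.
The date acceleration becomes effective: counting 10 business days from Friday, 25 October 2030 (Oct 28, Oct 29, Oct 30, Oct 31, Nov 1, Nov 4, Nov 5, Nov 6, Nov 7, Nov 8, skipping weekends) reaches Friday, 8 November 2030.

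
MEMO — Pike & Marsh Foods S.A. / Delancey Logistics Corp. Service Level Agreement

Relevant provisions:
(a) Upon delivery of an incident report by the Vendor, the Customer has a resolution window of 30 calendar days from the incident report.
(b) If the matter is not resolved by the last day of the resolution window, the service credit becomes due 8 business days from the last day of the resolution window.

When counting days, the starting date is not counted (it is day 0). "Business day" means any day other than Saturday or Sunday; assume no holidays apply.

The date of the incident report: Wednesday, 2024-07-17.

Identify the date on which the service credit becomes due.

The last day of the resolution window: 2024-07-17 + 30 days = 2024-08-16.
From Friday, 2024-08-16, 8 business days (Aug 19, Aug 20, Aug 21, Aug 22, Aug 23, Aug 26, Aug 27, Aug 28, skipping weekends) brings us to Wednesday, 2024-08-28, which is the date on which the service credit becomes due.

2024-08-28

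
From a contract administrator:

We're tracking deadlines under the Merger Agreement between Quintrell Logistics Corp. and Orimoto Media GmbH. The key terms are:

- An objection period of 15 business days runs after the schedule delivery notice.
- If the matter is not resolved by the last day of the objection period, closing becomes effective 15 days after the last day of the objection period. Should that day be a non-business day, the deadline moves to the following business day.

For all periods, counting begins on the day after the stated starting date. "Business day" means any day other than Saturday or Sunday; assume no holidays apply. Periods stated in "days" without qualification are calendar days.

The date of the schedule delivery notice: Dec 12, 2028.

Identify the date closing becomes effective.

The last day of the objection period: counting 15 business days from Tuesday, Dec 12, 2028 (Dec 13, Dec 14, Dec 15, Dec 18, …, Dec 29, Jan 1, Jan 2, skipping weekends) reaches Tuesday, Jan 2, 2029.
Adding 15 calendar days to Jan 2, 2029 gives Jan 17, 2029, which is the date closing becomes effective. Jan 17, 2029 is a Wednesday, so no roll-forward applies.

Jan 17, 2029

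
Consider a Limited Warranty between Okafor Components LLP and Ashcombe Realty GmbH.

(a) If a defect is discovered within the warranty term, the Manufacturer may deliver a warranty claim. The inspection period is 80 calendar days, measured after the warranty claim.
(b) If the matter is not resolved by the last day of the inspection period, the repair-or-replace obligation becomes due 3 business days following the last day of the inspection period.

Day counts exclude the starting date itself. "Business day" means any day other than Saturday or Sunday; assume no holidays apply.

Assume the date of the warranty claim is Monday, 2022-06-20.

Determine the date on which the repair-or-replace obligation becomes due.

2022-09-13

The last day of the inspection period: 2022-06-20 + 80 days = 2022-09-08.
From Thursday, 2022-09-08, 3 business days (Sep 9, Sep 12, Sep 13, skipping weekends) brings us to Tuesday, 2022-09-13, which is the date on which the repair-or-replace obligation becomes due.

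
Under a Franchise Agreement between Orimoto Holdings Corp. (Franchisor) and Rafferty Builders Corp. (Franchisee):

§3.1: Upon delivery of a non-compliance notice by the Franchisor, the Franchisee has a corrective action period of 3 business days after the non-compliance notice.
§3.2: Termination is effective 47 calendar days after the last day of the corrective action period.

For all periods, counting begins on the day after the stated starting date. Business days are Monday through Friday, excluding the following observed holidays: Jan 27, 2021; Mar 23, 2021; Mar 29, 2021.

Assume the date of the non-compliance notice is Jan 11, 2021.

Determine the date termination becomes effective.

Mar 2, 2021

The last day of the corrective action period: 3 business days after Monday, Jan 11, 2021, skipping weekends — Jan 12, Jan 13, Jan 14 — lands on Thursday, Jan 14, 2021.
The date termination becomes effective: 47 calendar days after Jan 14, 2021 is Mar 2, 2021.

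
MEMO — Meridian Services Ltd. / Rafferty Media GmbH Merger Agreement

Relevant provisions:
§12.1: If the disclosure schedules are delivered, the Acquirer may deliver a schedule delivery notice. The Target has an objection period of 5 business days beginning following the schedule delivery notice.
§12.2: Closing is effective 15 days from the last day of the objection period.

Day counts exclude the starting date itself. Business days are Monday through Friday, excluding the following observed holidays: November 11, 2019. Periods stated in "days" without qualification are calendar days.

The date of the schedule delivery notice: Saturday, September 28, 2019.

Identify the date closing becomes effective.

From Saturday, September 28, 2019, 5 business days (Sep 30, Oct 1, Oct 2, Oct 3, Oct 4, skipping weekends) brings us to Friday, October 4, 2019, which is the last day of the objection period.
The date closing becomes effective: October 4, 2019 + 15 days = October 19, 2019.

October 19, 2019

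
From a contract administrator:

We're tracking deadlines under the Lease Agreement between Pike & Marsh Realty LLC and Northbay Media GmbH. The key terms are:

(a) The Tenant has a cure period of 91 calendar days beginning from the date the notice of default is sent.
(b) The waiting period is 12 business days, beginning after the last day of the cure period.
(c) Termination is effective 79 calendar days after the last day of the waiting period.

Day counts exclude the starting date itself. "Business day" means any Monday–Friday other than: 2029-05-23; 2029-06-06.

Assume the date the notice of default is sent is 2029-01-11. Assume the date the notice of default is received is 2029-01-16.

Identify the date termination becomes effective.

2029-07-18

Adding 91 calendar days to 2029-01-11 gives 2029-04-12, which is the last day of the cure period.
From Thursday, 2029-04-12, 12 business days (Apr 13, Apr 16, Apr 17, Apr 18, …, Apr 26, Apr 27, Apr 30, skipping weekends) brings us to Monday, 2029-04-30, which is the last day of the waiting period.
The date termination becomes effective: 79 calendar days after 2029-04-30 is 2029-07-18.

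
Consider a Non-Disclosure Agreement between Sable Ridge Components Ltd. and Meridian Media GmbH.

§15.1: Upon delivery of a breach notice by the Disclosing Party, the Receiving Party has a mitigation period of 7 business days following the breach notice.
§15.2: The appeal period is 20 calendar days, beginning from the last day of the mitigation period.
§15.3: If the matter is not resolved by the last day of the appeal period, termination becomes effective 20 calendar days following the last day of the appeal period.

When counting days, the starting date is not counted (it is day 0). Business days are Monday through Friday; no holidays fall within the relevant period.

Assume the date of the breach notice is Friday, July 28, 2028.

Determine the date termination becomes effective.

September 17, 2028

From Friday, July 28, 2028, 7 business days (Jul 31, Aug 1, Aug 2, Aug 3, Aug 4, Aug 7, Aug 8, skipping weekends) brings us to Tuesday, August 8, 2028, which is the last day of the mitigation period.
The last day of the appeal period: 20 calendar days after August 8, 2028 is August 28, 2028.
The date termination becomes effective: August 28, 2028 + 20 days = September 17, 2028.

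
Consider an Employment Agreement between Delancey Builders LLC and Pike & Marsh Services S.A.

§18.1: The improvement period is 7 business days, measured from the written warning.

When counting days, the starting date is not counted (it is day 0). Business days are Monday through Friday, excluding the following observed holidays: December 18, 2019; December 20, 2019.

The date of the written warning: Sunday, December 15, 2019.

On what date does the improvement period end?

December 26, 2019

The last day of the improvement period: counting 7 business days from Sunday, December 15, 2019 (Dec 16, Dec 17, Dec 19, Dec 23, Dec 24, Dec 25, Dec 26, skipping weekends and the listed holidays on Dec 18, Dec 20) reaches Thursday, December 26, 2019.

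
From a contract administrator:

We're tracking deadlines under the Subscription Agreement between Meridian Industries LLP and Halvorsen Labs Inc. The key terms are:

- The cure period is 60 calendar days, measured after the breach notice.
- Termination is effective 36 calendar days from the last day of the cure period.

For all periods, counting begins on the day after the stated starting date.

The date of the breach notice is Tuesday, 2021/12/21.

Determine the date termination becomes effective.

The last day of the cure period: 2021/12/21 + 60 days = 2022/02/19.
Adding 36 calendar days to 2022/02/19 gives 2022/03/27, which is the date termination becomes effective.

2022/03/27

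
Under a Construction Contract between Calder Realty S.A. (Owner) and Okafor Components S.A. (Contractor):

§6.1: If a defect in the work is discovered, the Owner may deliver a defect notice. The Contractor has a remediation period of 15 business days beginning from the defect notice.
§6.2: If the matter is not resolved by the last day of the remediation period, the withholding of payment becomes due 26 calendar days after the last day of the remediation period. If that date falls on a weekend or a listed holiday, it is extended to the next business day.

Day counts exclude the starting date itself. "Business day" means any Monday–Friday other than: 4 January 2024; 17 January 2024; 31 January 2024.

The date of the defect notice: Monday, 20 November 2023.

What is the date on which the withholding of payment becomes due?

From Monday, 20 November 2023, 15 business days (Nov 21, Nov 22, Nov 23, Nov 24, …, Dec 7, Dec 8, Dec 11, skipping weekends) brings us to Monday, 11 December 2023, which is the last day of the remediation period.
The date on which the withholding of payment becomes due: 11 December 2023 + 26 days = 6 January 2024. That falls on a Saturday, so it rolls to the next business day, Monday, 8 January 2024.

8 January 2024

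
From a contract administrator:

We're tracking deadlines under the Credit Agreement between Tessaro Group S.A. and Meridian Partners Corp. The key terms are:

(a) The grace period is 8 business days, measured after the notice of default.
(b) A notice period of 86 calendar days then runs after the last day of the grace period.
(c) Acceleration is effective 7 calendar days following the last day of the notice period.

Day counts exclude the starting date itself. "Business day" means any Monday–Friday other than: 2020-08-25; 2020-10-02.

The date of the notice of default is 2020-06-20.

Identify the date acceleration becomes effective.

2020-10-02

From Saturday, 2020-06-20, 8 business days (Jun 22, Jun 23, Jun 24, Jun 25, Jun 26, Jun 29, Jun 30, Jul 1, skipping weekends) brings us to Wednesday, 2020-07-01, which is the last day of the grace period.
The last day of the notice period: 86 calendar days after 2020-07-01 is 2020-09-25.
The date acceleration becomes effective: 7 calendar days after 2020-09-25 is 2020-10-02.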